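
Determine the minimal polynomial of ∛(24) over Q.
m_α(x) = x^3 - 24

α satisfies α^3 = 24, so x^3 - 24 annihilates α. By the rational root test, a rational root p/q (in lowest terms) of x^3 - 24 would satisfy p^3 = 24 q^3, forcing q = 1 and p^3 = 24; but 24 is not a perfect cube, contradiction. A monic cubic over Q with no rational root is irreducible (any nontrivial factorization would include a linear factor). Hence x^3 - 24 is the minimal polynomial of α, and in particular [Q(α):Q] = 3.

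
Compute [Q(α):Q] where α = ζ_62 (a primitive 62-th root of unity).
[Q(α):Q] = 30

The minimal polynomial of ζ_62 over Q is the 62-th cyclotomic polynomial Φ_62(x), which is irreducible over Q and has degree φ(62) = 30. Hence [Q(α):Q] = φ(62) = 30.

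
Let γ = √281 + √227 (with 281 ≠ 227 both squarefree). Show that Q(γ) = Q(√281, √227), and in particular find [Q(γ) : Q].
[Q(γ) : Q] = 4 (equivalently, Q(γ) = Q(√281, √227))

Obviously Q(γ) ⊆ Q(√281, √227), and [Q(√281, √227):Q] = 4 (since 281, 227 are distinct squarefree integers > 1 with 63787 not a perfect square). To show equality we compute the minimal polynomial of γ. From γ = √281 + √227: γ^2 = 281 + 2√(63787) + 227 = 508 + 2√(63787), so γ^2 - 508 = 2√(63787); squaring, (γ^2 - 508)^2 = 4·63787, i.e. γ^4 - 1016γ^2 + 258064 - 255148 = 0, i.e. γ^4 - 1016γ^2 + 2916 = 0. So γ is a root of x^4 - 1016x^2 + 2916. This polynomial is irreducible over Q: it has no rational root (each ±√281 ± √227 is irrational), and any factorization into two quadratics over Q would force √(63787) ∈ Q (pairing opposite roots) or √281, √227 ∈ Q (other pairings), all impossible. Hence [Q(γ):Q] = 4 = [Q(√281, √227):Q], so Q(γ) = Q(√281, √227).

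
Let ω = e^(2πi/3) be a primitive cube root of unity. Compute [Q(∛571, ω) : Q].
[Q(∛571, ω) : Q] = 6

[Q(∛571):Q] = 3 (min poly x^3 - 571, irreducible since 571 is not a perfect cube). [Q(ω):Q] = 2 (min poly x^2 + x + 1). Since Q(∛571) ⊂ R and ω ∉ R, we have ω ∉ Q(∛571), so x^2 + x + 1 remains irreducible over Q(∛571) and [Q(∛571, ω) : Q(∛571)] = 2. By the tower law, [Q(∛571, ω) : Q] = 3 · 2 = 6. (In fact Q(∛571, ω) is the splitting field of x^3 - 571 over Q.)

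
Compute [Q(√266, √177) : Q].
[Q(√266, √177) : Q] = 4

[Q(√266):Q] = 2 (min poly x^2 - 266, irreducible since 266 is squarefree > 1). For the top step, suppose √177 ∈ Q(√266), say √177 = c + d√266 with c, d ∈ Q. Squaring: 177 = c^2 + 266d^2 + 2cd√266. Since √266 ∉ Q this forces 2cd = 0. If d = 0 then √177 = c ∈ Q, contradicting 177 squarefree > 1. If c = 0 then 177 = 266d^2, so 266·177 = (266d)^2 is a perfect square in Q — but 266·177 = 47082 is not a perfect square (since 266 and 177 are distinct squarefree integers). Contradiction. Hence √177 ∉ Q(√266), so x^2 - 177 stays irreducible over Q(√266) and [Q(√266, √177) : Q(√266)] = 2. By the tower law, [Q(√266, √177) : Q] = 2 · 2 = 4.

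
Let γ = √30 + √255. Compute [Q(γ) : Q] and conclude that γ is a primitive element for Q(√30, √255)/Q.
[Q(γ) : Q] = 4 (equivalently, Q(γ) = Q(√30, √255))

Obviously Q(γ) ⊆ Q(√30, √255), and [Q(√30, √255):Q] = 4 (since 30, 255 are distinct squarefree integers > 1 with 7650 not a perfect square). To show equality we compute the minimal polynomial of γ. From γ = √30 + √255: γ^2 = 30 + 2√(7650) + 255 = 285 + 2√(7650), so γ^2 - 285 = 2√(7650); squaring, (γ^2 - 285)^2 = 4·7650, i.e. γ^4 - 570γ^2 + 81225 - 30600 = 0, i.e. γ^4 - 570γ^2 + 50625 = 0. So γ is a root of x^4 - 570x^2 + 50625. This polynomial is irreducible over Q: it has no rational root (each ±√30 ± √255 is irrational), and any factorization into two quadratics over Q would force √(7650) ∈ Q (pairing opposite roots) or √30, √255 ∈ Q (other pairings), all impossible. Hence [Q(γ):Q] = 4 = [Q(√30, √255):Q], so Q(γ) = Q(√30, √255).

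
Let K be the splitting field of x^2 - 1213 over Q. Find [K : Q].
[K : Q] = 2

f(x) = x^2 - 1213 factors as (x - √1213)(x + √1213). The splitting field is K = Q(√1213). Since 1213 is squarefree and > 1, it is not a perfect square, so x^2 - 1213 is irreducible over Q and [Q(√1213) : Q] = 2. Hence [K : Q] = 2.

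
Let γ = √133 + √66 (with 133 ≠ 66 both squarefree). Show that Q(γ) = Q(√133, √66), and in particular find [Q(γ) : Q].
[Q(γ) : Q] = 4 (equivalently, Q(γ) = Q(√133, √66))

Obviously Q(γ) ⊆ Q(√133, √66), and [Q(√133, √66):Q] = 4 (since 133, 66 are distinct squarefree integers > 1 with 8778 not a perfect square). To show equality we compute the minimal polynomial of γ. From γ = √133 + √66: γ^2 = 133 + 2√(8778) + 66 = 199 + 2√(8778), so γ^2 - 199 = 2√(8778); squaring, (γ^2 - 199)^2 = 4·8778, i.e. γ^4 - 398γ^2 + 39601 - 35112 = 0, i.e. γ^4 - 398γ^2 + 4489 = 0. So γ is a root of x^4 - 398x^2 + 4489. This polynomial is irreducible over Q: it has no rational root (each ±√133 ± √66 is irrational), and any factorization into two quadratics over Q would force √(8778) ∈ Q (pairing opposite roots) or √133, √66 ∈ Q (other pairings), all impossible. Hence [Q(γ):Q] = 4 = [Q(√133, √66):Q], so Q(γ) = Q(√133, √66).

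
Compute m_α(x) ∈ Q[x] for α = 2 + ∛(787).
m_α(x) = x^3 - 6x^2 + 12x - 795

Set β = α - 2 = ∛(787), so β^3 = 787. Then (α - 2)^3 - 787 = 0, i.e. α is a root of g(x) = (x - 2)^3 - 787 = x^3 - 6x^2 + 12x - 795. Since g(x) = h(x - 2) where h(x) = x^3 - 787, and h is irreducible over Q (because 787 is not a perfect cube, so h has no rational root, and a monic cubic with no rational root is irreducible), g is also irreducible (irreducibility is preserved under the substitution x → x - 2). Hence m_α(x) = x^3 - 6x^2 + 12x - 795.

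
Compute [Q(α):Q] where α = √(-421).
[Q(α):Q] = 2

[Q(α):Q] equals the degree of the minimal polynomial of α. Here α^2 = -421 and x^2 + 421 is irreducible (d = -421 is squarefree, ≠ 1, hence not a square), so deg(m_α) = 2. Thus [Q(α):Q] = 2.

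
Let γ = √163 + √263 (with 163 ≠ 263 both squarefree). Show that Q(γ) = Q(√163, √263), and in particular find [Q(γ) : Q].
[Q(γ) : Q] = 4 (equivalently, Q(γ) = Q(√163, √263))

Obviously Q(γ) ⊆ Q(√163, √263), and [Q(√163, √263):Q] = 4 (since 163, 263 are distinct squarefree integers > 1 with 42869 not a perfect square). To show equality we compute the minimal polynomial of γ. From γ = √163 + √263: γ^2 = 163 + 2√(42869) + 263 = 426 + 2√(42869), so γ^2 - 426 = 2√(42869); squaring, (γ^2 - 426)^2 = 4·42869, i.e. γ^4 - 852γ^2 + 181476 - 171476 = 0, i.e. γ^4 - 852γ^2 + 10000 = 0. So γ is a root of x^4 - 852x^2 + 10000. This polynomial is irreducible over Q: it has no rational root (each ±√163 ± √263 is irrational), and any factorization into two quadratics over Q would force √(42869) ∈ Q (pairing opposite roots) or √163, √263 ∈ Q (other pairings), all impossible. Hence [Q(γ):Q] = 4 = [Q(√163, √263):Q], so Q(γ) = Q(√163, √263).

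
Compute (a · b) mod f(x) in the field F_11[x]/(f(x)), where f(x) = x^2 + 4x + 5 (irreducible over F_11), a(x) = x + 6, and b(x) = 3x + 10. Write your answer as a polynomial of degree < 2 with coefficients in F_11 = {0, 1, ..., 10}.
a · b ≡ 5x + 1 (mod f(x))

Multiply in F_11[x]: a(x)·b(x) = (x + 6)·(3x + 10) = 3x^2 + 6x + 5. This has degree ≥ 2, so divide by f(x) over F_11: 3x^2 + 6x + 5 = (3)·(x^2 + 4x + 5) + (5x + 1). Hence a·b ≡ 5x + 1 (mod f). (F_11[x]/(f) is a field with 11^2 = 121 elements since f is irreducible of degree 2.)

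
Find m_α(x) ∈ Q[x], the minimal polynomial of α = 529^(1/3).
m_α(x) = x^3 - 529

α satisfies α^3 = 529, so x^3 - 529 annihilates α. By the rational root test, a rational root p/q (in lowest terms) of x^3 - 529 would satisfy p^3 = 529 q^3, forcing q = 1 and p^3 = 529; but 529 is not a perfect cube, contradiction. A monic cubic over Q with no rational root is irreducible (any nontrivial factorization would include a linear factor). Hence x^3 - 529 is the minimal polynomial of α, and in particular [Q(α):Q] = 3.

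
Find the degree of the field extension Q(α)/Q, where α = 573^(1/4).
[Q(α):Q] = 4

α is a root of x^4 - 573. By Eisenstein's criterion at the prime p = 3 (which divides the constant term 573 but p^2 = 9 does not, since 573 is squarefree), x^4 - 573 is irreducible over Q. Hence [Q(α):Q] = 4.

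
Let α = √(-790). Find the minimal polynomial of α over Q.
m_α(x) = x^2 + 790

α satisfies α^2 + 790 = 0, so x^2 + 790 annihilates α. Since d = -790 is squarefree and ≠ 1, it is not a perfect square in Q, so x^2 + 790 has no rational root and is therefore irreducible over Q (a degree-2 polynomial over a field is irreducible iff it has no root). Hence m_α(x) = x^2 + 790.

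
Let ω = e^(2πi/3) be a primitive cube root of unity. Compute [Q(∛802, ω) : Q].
[Q(∛802, ω) : Q] = 6

[Q(∛802):Q] = 3 (min poly x^3 - 802, irreducible since 802 is not a perfect cube). [Q(ω):Q] = 2 (min poly x^2 + x + 1). Since Q(∛802) ⊂ R and ω ∉ R, we have ω ∉ Q(∛802), so x^2 + x + 1 remains irreducible over Q(∛802) and [Q(∛802, ω) : Q(∛802)] = 2. By the tower law, [Q(∛802, ω) : Q] = 3 · 2 = 6. (In fact Q(∛802, ω) is the splitting field of x^3 - 802 over Q.)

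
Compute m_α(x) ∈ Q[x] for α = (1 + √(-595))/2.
m_α(x) = x^2 - x + 149

From 2α - 1 = √(-595), squaring gives (2α - 1)^2 = -595, i.e. 4α^2 - 4α + 1 = -595, so α^2 - α + (1 + 595)/4 = 0. Since -595 ≡ 1 (mod 4), (1 + 595)/4 = 149 ∈ Z. The polynomial x^2 - x + 149 has discriminant 1 - 4·(149) = -595, which is not a perfect square in Q (d = -595 is squarefree and ≠ 1), so x^2 - x + 149 is irreducible over Q. It is the minimal polynomial of α.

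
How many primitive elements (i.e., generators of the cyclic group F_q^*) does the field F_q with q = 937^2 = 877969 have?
There are φ(877968) = 228096 primitive elements

F_q^* is cyclic of order q - 1 = 877968. A cyclic group of order m has exactly φ(m) generators. Here m = 877968 = 2^4 · 3^2 · 7 · 13 · 67, so the number of primitive elements is φ(877968) = 228096.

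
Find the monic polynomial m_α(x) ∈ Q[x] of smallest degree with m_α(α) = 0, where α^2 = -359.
m_α(x) = x^2 + 359

α satisfies α^2 + 359 = 0, so x^2 + 359 annihilates α. Since d = -359 is squarefree and ≠ 1, it is not a perfect square in Q, so x^2 + 359 has no rational root and is therefore irreducible over Q (a degree-2 polynomial over a field is irreducible iff it has no root). Hence m_α(x) = x^2 + 359.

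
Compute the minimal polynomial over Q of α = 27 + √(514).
m_α(x) = x^2 - 54x + 215

From α - 27 = √(514), squaring gives (α - 27)^2 = 514, i.e. α^2 - 54α + 729 = 514, so α^2 - 54α + 215 = 0. The discriminant of x^2 - 54x + 215 is (-54)^2 - 4·(215) = 2916 - 860 = 2056, and 4·(514) is not a perfect square in Q since 514 is squarefree and ≠ 1. Hence x^2 - 54x + 215 is irreducible over Q and is the minimal polynomial of α.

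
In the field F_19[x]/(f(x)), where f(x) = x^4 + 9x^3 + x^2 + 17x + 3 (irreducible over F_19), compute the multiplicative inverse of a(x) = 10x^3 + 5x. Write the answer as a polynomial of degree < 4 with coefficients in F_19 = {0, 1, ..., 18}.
a(x)^(-1) ≡ 13x^3 + 16x^2 + 12x + 11 (mod f(x))

Since f is irreducible over F_19, F_19[x]/(f) is a field and a(x) ≠ 0 has an inverse. Apply the extended Euclidean algorithm to f(x) and a(x) in F_19[x]: f(x) = (2x + 18)·a(x) + (10x^2 + 3x + 3);  a(x) = (x + 13)·(10x^2 + 3x + 3) + (x + 18);  (10x^2 + 3x + 3) = (10x + 13)·(x + 18) + (16). The last nonzero remainder is the constant 16 = gcd(f, a) in F_19. Back-substituting through the division chain expresses 16 = s(x)·a(x) + t(x)·f(x) with s(x) ≡ 18x^3 + 9x^2 + 2x + 5 (mod f), so (18x^3 + 9x^2 + 2x + 5)·a(x) ≡ 16 (mod f). Multiplying by 16^(-1) ≡ 6 in F_19 gives a(x)^(-1) ≡ 6·(18x^3 + 9x^2 + 2x + 5) ≡ 13x^3 + 16x^2 + 12x + 11 (mod f). Check: (10x^3 + 5x)·(13x^3 + 16x^2 + 12x + 11) = 16x^6 + 8x^5 + 14x^4 + 3x^2 + 17x ≡ 1 (mod x^4 + 9x^3 + x^2 + 17x + 3).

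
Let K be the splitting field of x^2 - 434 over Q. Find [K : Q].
[K : Q] = 2

f(x) = x^2 - 434 factors as (x - √434)(x + √434). The splitting field is K = Q(√434). Since 434 is squarefree and > 1, it is not a perfect square, so x^2 - 434 is irreducible over Q and [Q(√434) : Q] = 2. Hence [K : Q] = 2.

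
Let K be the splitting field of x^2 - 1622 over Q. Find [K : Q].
[K : Q] = 2

f(x) = x^2 - 1622 factors as (x - √1622)(x + √1622). The splitting field is K = Q(√1622). Since 1622 is squarefree and > 1, it is not a perfect square, so x^2 - 1622 is irreducible over Q and [Q(√1622) : Q] = 2. Hence [K : Q] = 2.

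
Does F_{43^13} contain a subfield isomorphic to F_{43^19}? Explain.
No: F_{43^19} is not a subfield of F_{43^13}

F_{p^m} embeds in F_{p^n} iff m | n. Here 19 ∤ 13 (since 13 = 0·19 + 13 with remainder 13 ≠ 0), so F_{43^19} is not a subfield of F_{43^13}. Equivalently: if it were, the tower law would give 19 = [F_{43^19}:F_43] dividing [F_{43^13}:F_43] = 13, contradiction.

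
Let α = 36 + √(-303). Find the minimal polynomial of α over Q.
m_α(x) = x^2 - 72x + 1599

From α - 36 = √(-303), squaring gives (α - 36)^2 = -303, i.e. α^2 - 72α + 1296 = -303, so α^2 - 72α + 1599 = 0. The discriminant of x^2 - 72x + 1599 is (-72)^2 - 4·(1599) = 5184 - 6396 = -1212, and 4·(-303) is not a perfect square in Q since -303 is squarefree and ≠ 1. Hence x^2 - 72x + 1599 is irreducible over Q and is the minimal polynomial of α.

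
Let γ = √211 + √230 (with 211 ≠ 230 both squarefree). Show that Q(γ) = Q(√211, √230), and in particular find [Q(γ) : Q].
[Q(γ) : Q] = 4 (equivalently, Q(γ) = Q(√211, √230))

Obviously Q(γ) ⊆ Q(√211, √230), and [Q(√211, √230):Q] = 4 (since 211, 230 are distinct squarefree integers > 1 with 48530 not a perfect square). To show equality we compute the minimal polynomial of γ. From γ = √211 + √230: γ^2 = 211 + 2√(48530) + 230 = 441 + 2√(48530), so γ^2 - 441 = 2√(48530); squaring, (γ^2 - 441)^2 = 4·48530, i.e. γ^4 - 882γ^2 + 194481 - 194120 = 0, i.e. γ^4 - 882γ^2 + 361 = 0. So γ is a root of x^4 - 882x^2 + 361. This polynomial is irreducible over Q: it has no rational root (each ±√211 ± √230 is irrational), and any factorization into two quadratics over Q would force √(48530) ∈ Q (pairing opposite roots) or √211, √230 ∈ Q (other pairings), all impossible. Hence [Q(γ):Q] = 4 = [Q(√211, √230):Q], so Q(γ) = Q(√211, √230).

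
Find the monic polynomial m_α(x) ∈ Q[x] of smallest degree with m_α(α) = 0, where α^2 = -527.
m_α(x) = x^2 + 527

α satisfies α^2 + 527 = 0, so x^2 + 527 annihilates α. Since d = -527 is squarefree and ≠ 1, it is not a perfect square in Q, so x^2 + 527 has no rational root and is therefore irreducible over Q (a degree-2 polynomial over a field is irreducible iff it has no root). Hence m_α(x) = x^2 + 527.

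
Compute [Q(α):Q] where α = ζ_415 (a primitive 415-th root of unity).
[Q(α):Q] = 328

The minimal polynomial of ζ_415 over Q is the 415-th cyclotomic polynomial Φ_415(x), which is irreducible over Q and has degree φ(415) = 328. Hence [Q(α):Q] = φ(415) = 328.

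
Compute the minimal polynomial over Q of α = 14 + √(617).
m_α(x) = x^2 - 28x - 421

From α - 14 = √(617), squaring gives (α - 14)^2 = 617, i.e. α^2 - 28α + 196 = 617, so α^2 - 28α - 421 = 0. The discriminant of x^2 - 28x - 421 is (-28)^2 - 4·(-421) = 784 + 1684 = 2468, and 4·(617) is not a perfect square in Q since 617 is squarefree and ≠ 1. Hence x^2 - 28x - 421 is irreducible over Q and is the minimal polynomial of α.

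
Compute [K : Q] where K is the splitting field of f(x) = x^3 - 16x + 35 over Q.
[K : Q] = 6

By the rational root test, any rational root of the monic integer polynomial f(x) = x^3 - 16x + 35 must be an integer dividing the constant term 35, i.e. one of ±{1, 5, 7, 35}. Evaluating: f(1) = 20, f(-1) = 50, f(5) = 80, f(-5) = -10, f(7) = 266, f(-7) = -196, f(35) = 42350, f(-35) = -42280; none is 0, so f has no rational root and is therefore irreducible over Q (a cubic with no linear factor over a field is irreducible). For an irreducible cubic, the Galois group is A_3 or S_3 according as the discriminant disc(f) = -4a^3 - 27b^2 = -4·(-16)^3 - 27·(35)^2 = -16691 is or is not a square in Q. Here disc(f) = -16691 is not a perfect square in Q, so the Galois group of f over Q is not contained in A_3 and must be all of S_3. The splitting field has degree |S_3| = 6 over Q, so [K : Q] = 6.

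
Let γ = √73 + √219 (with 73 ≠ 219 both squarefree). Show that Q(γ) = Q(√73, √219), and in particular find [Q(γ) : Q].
[Q(γ) : Q] = 4 (equivalently, Q(γ) = Q(√73, √219))

Obviously Q(γ) ⊆ Q(√73, √219), and [Q(√73, √219):Q] = 4 (since 73, 219 are distinct squarefree integers > 1 with 15987 not a perfect square). To show equality we compute the minimal polynomial of γ. From γ = √73 + √219: γ^2 = 73 + 2√(15987) + 219 = 292 + 2√(15987), so γ^2 - 292 = 2√(15987); squaring, (γ^2 - 292)^2 = 4·15987, i.e. γ^4 - 584γ^2 + 85264 - 63948 = 0, i.e. γ^4 - 584γ^2 + 21316 = 0. So γ is a root of x^4 - 584x^2 + 21316. This polynomial is irreducible over Q: it has no rational root (each ±√73 ± √219 is irrational), and any factorization into two quadratics over Q would force √(15987) ∈ Q (pairing opposite roots) or √73, √219 ∈ Q (other pairings), all impossible. Hence [Q(γ):Q] = 4 = [Q(√73, √219):Q], so Q(γ) = Q(√73, √219).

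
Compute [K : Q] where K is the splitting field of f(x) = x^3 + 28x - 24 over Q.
[K : Q] = 6

By the rational root test, any rational root of the monic integer polynomial f(x) = x^3 + 28x - 24 must be an integer dividing the constant term -24, i.e. one of ±{1, 2, 3, 4, 6, 8, 12, 24}. Evaluating: f(1) = 5, f(-1) = -53, f(2) = 40, f(-2) = -88, f(3) = 87, f(-3) = -135, f(4) = 152, f(-4) = -200, f(6) = 360, f(-6) = -408, f(8) = 712, f(-8) = -760, f(12) = 2040, f(-12) = -2088, f(24) = 14472, f(-24) = -14520; none is 0, so f has no rational root and is therefore irreducible over Q (a cubic with no linear factor over a field is irreducible). For an irreducible cubic, the Galois group is A_3 or S_3 according as the discriminant disc(f) = -4a^3 - 27b^2 = -4·(28)^3 - 27·(-24)^2 = -103360 is or is not a square in Q. Here disc(f) = -103360 is not a perfect square in Q, so the Galois group of f over Q is not contained in A_3 and must be all of S_3. The splitting field has degree |S_3| = 6 over Q, so [K : Q] = 6.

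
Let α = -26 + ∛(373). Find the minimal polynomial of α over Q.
m_α(x) = x^3 + 78x^2 + 2028x + 17203

Set β = α + 26 = ∛(373), so β^3 = 373. Then (α + 26)^3 - 373 = 0, i.e. α is a root of g(x) = (x + 26)^3 - 373 = x^3 + 78x^2 + 2028x + 17203. Since g(x) = h(x + 26) where h(x) = x^3 - 373, and h is irreducible over Q (because 373 is not a perfect cube, so h has no rational root, and a monic cubic with no rational root is irreducible), g is also irreducible (irreducibility is preserved under the substitution x → x + 26). Hence m_α(x) = x^3 + 78x^2 + 2028x + 17203.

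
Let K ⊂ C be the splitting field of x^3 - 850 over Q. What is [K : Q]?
[K : Q] = 6

The roots of x^3 - 850 are ∛850, ω∛850, ω^2∛850 where ω = e^(2πi/3) is a primitive cube root of unity, so K = Q(∛850, ω). Now [Q(∛850):Q] = 3 (since 850 is not a perfect cube, x^3 - 850 is irreducible) and [Q(ω):Q] = 2. Both 2 and 3 divide [K:Q], and [K:Q] ≤ 3·2 = 6, so [K:Q] = 6. (Equivalently: Q(∛850) ⊂ R but ω ∉ R, so [K : Q(∛850)] = 2.)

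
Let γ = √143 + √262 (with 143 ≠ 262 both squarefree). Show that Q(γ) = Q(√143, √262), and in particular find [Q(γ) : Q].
[Q(γ) : Q] = 4 (equivalently, Q(γ) = Q(√143, √262))

Obviously Q(γ) ⊆ Q(√143, √262), and [Q(√143, √262):Q] = 4 (since 143, 262 are distinct squarefree integers > 1 with 37466 not a perfect square). To show equality we compute the minimal polynomial of γ. From γ = √143 + √262: γ^2 = 143 + 2√(37466) + 262 = 405 + 2√(37466), so γ^2 - 405 = 2√(37466); squaring, (γ^2 - 405)^2 = 4·37466, i.e. γ^4 - 810γ^2 + 164025 - 149864 = 0, i.e. γ^4 - 810γ^2 + 14161 = 0. So γ is a root of x^4 - 810x^2 + 14161. This polynomial is irreducible over Q: it has no rational root (each ±√143 ± √262 is irrational), and any factorization into two quadratics over Q would force √(37466) ∈ Q (pairing opposite roots) or √143, √262 ∈ Q (other pairings), all impossible. Hence [Q(γ):Q] = 4 = [Q(√143, √262):Q], so Q(γ) = Q(√143, √262).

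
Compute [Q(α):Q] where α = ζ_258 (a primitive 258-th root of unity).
[Q(α):Q] = 84

The minimal polynomial of ζ_258 over Q is the 258-th cyclotomic polynomial Φ_258(x), which is irreducible over Q and has degree φ(258) = 84. Hence [Q(α):Q] = φ(258) = 84.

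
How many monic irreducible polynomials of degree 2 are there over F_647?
There are 208981 monic irreducible polynomials of degree 2 over F_647

Each element of F_{647^2} that lies in no proper subfield is a root of exactly one monic irreducible of degree 2 over F_647, and each such polynomial has 2 distinct roots in F_{647^2}. By Möbius inversion the count is N_647(2) = (1/2) Σ_{d|2} μ(2/d) · 647^d = (1/2)(μ(2)·647^1 + μ(1)·647^2) = 417962/2 = 208981.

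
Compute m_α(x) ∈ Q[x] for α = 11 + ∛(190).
m_α(x) = x^3 - 33x^2 + 363x - 1521

Set β = α - 11 = ∛(190), so β^3 = 190. Then (α - 11)^3 - 190 = 0, i.e. α is a root of g(x) = (x - 11)^3 - 190 = x^3 - 33x^2 + 363x - 1521. Since g(x) = h(x - 11) where h(x) = x^3 - 190, and h is irreducible over Q (because 190 is not a perfect cube, so h has no rational root, and a monic cubic with no rational root is irreducible), g is also irreducible (irreducibility is preserved under the substitution x → x - 11). Hence m_α(x) = x^3 - 33x^2 + 363x - 1521.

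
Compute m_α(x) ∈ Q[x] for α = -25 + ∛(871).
m_α(x) = x^3 + 75x^2 + 1875x + 14754

Set β = α + 25 = ∛(871), so β^3 = 871. Then (α + 25)^3 - 871 = 0, i.e. α is a root of g(x) = (x + 25)^3 - 871 = x^3 + 75x^2 + 1875x + 14754. Since g(x) = h(x + 25) where h(x) = x^3 - 871, and h is irreducible over Q (because 871 is not a perfect cube, so h has no rational root, and a monic cubic with no rational root is irreducible), g is also irreducible (irreducibility is preserved under the substitution x → x + 25). Hence m_α(x) = x^3 + 75x^2 + 1875x + 14754.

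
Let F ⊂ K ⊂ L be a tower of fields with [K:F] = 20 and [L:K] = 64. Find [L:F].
[L:F] = 1280

The tower law says that for any tower of field extensions F ⊂ K ⊂ L with finite degrees, [L:F] = [L:K] · [K:F]. Here this gives [L:F] = 64 · 20 = 1280.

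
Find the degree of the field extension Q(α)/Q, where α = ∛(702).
[Q(α):Q] = 3

The minimal polynomial of α is x^3 - 702, irreducible over Q since 702 is not a perfect cube (so x^3 - 702 has no rational root). Hence [Q(α):Q] = deg(m_α) = 3.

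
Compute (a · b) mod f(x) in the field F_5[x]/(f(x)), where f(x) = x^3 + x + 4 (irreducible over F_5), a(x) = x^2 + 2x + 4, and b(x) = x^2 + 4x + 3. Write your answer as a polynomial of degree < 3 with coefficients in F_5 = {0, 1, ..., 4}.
a · b ≡ 4x^2 + 2x + 3 (mod f(x))

Multiply in F_5[x]: a(x)·b(x) = (x^2 + 2x + 4)·(x^2 + 4x + 3) = x^4 + x^3 + 2x + 2. This has degree ≥ 3, so divide by f(x) over F_5: x^4 + x^3 + 2x + 2 = (x + 1)·(x^3 + x + 4) + (4x^2 + 2x + 3). Hence a·b ≡ 4x^2 + 2x + 3 (mod f). (F_5[x]/(f) is a field with 5^3 = 125 elements since f is irreducible of degree 3.)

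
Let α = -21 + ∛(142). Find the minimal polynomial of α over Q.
m_α(x) = x^3 + 63x^2 + 1323x + 9119

Set β = α + 21 = ∛(142), so β^3 = 142. Then (α + 21)^3 - 142 = 0, i.e. α is a root of g(x) = (x + 21)^3 - 142 = x^3 + 63x^2 + 1323x + 9119. Since g(x) = h(x + 21) where h(x) = x^3 - 142, and h is irreducible over Q (because 142 is not a perfect cube, so h has no rational root, and a monic cubic with no rational root is irreducible), g is also irreducible (irreducibility is preserved under the substitution x → x + 21). Hence m_α(x) = x^3 + 63x^2 + 1323x + 9119.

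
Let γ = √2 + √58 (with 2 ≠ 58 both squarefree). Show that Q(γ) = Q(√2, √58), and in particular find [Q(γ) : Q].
[Q(γ) : Q] = 4 (equivalently, Q(γ) = Q(√2, √58))

Obviously Q(γ) ⊆ Q(√2, √58), and [Q(√2, √58):Q] = 4 (since 2, 58 are distinct squarefree integers > 1 with 116 not a perfect square). To show equality we compute the minimal polynomial of γ. From γ = √2 + √58: γ^2 = 2 + 2√(116) + 58 = 60 + 2√(116), so γ^2 - 60 = 2√(116); squaring, (γ^2 - 60)^2 = 4·116, i.e. γ^4 - 120γ^2 + 3600 - 464 = 0, i.e. γ^4 - 120γ^2 + 3136 = 0. So γ is a root of x^4 - 120x^2 + 3136. This polynomial is irreducible over Q: it has no rational root (each ±√2 ± √58 is irrational), and any factorization into two quadratics over Q would force √(116) ∈ Q (pairing opposite roots) or √2, √58 ∈ Q (other pairings), all impossible. Hence [Q(γ):Q] = 4 = [Q(√2, √58):Q], so Q(γ) = Q(√2, √58).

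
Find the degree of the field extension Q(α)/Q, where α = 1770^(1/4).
[Q(α):Q] = 4

α is a root of x^4 - 1770. By Eisenstein's criterion at the prime p = 2 (which divides the constant term 1770 but p^2 = 4 does not, since 1770 is squarefree), x^4 - 1770 is irreducible over Q. Hence [Q(α):Q] = 4.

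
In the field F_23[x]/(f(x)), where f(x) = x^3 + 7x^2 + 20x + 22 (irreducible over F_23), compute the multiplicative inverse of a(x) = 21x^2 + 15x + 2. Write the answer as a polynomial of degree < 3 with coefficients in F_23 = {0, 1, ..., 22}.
a(x)^(-1) ≡ 14x^2 + 8x + 1 (mod f(x))

Since f is irreducible over F_23, F_23[x]/(f) is a field and a(x) ≠ 0 has an inverse. Apply the extended Euclidean algorithm to f(x) and a(x) in F_23[x]: f(x) = (11x + 10)·a(x) + (9x + 2);  a(x) = (10x + 2)·(9x + 2) + (21). The last nonzero remainder is the constant 21 = gcd(f, a) in F_23. Back-substituting through the division chain expresses 21 = s(x)·a(x) + t(x)·f(x) with s(x) ≡ 18x^2 + 7x + 21 (mod f), so (18x^2 + 7x + 21)·a(x) ≡ 21 (mod f). Multiplying by 21^(-1) ≡ 11 in F_23 gives a(x)^(-1) ≡ 11·(18x^2 + 7x + 21) ≡ 14x^2 + 8x + 1 (mod f). Check: (21x^2 + 15x + 2)·(14x^2 + 8x + 1) = 18x^4 + 10x^3 + 8x^2 + 8x + 2 ≡ 1 (mod x^3 + 7x^2 + 20x + 22).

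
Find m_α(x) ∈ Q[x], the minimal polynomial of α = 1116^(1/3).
m_α(x) = x^3 - 1116

α satisfies α^3 = 1116, so x^3 - 1116 annihilates α. By the rational root test, a rational root p/q (in lowest terms) of x^3 - 1116 would satisfy p^3 = 1116 q^3, forcing q = 1 and p^3 = 1116; but 1116 is not a perfect cube, contradiction. A monic cubic over Q with no rational root is irreducible (any nontrivial factorization would include a linear factor). Hence x^3 - 1116 is the minimal polynomial of α, and in particular [Q(α):Q] = 3.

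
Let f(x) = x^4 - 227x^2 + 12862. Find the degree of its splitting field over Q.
[K : Q] = 4

Solving the quadratic in x^2: x^2 = (227 ± √(227^2 - 4·12862))/2 = (227 ± √81)/2 = (227 ± 9)/2, giving x^2 = 118 or x^2 = 109. So f(x) = (x^2 - 118)(x^2 - 109) and the roots of f are ±√118, ±√109. Hence the splitting field is K = Q(√118, √109). Since 118 and 109 are distinct squarefree integers > 1, their product 12862 is not a perfect square, so √109 ∉ Q(√118). By the tower law [K:Q] = [Q(√118,√109):Q(√118)] · [Q(√118):Q] = 2 · 2 = 4.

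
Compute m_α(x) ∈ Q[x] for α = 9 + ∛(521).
m_α(x) = x^3 - 27x^2 + 243x - 1250

Set β = α - 9 = ∛(521), so β^3 = 521. Then (α - 9)^3 - 521 = 0, i.e. α is a root of g(x) = (x - 9)^3 - 521 = x^3 - 27x^2 + 243x - 1250. Since g(x) = h(x - 9) where h(x) = x^3 - 521, and h is irreducible over Q (because 521 is not a perfect cube, so h has no rational root, and a monic cubic with no rational root is irreducible), g is also irreducible (irreducibility is preserved under the substitution x → x - 9). Hence m_α(x) = x^3 - 27x^2 + 243x - 1250.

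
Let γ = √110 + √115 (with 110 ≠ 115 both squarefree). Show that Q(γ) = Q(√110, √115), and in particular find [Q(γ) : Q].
[Q(γ) : Q] = 4 (equivalently, Q(γ) = Q(√110, √115))

Obviously Q(γ) ⊆ Q(√110, √115), and [Q(√110, √115):Q] = 4 (since 110, 115 are distinct squarefree integers > 1 with 12650 not a perfect square). To show equality we compute the minimal polynomial of γ. From γ = √110 + √115: γ^2 = 110 + 2√(12650) + 115 = 225 + 2√(12650), so γ^2 - 225 = 2√(12650); squaring, (γ^2 - 225)^2 = 4·12650, i.e. γ^4 - 450γ^2 + 50625 - 50600 = 0, i.e. γ^4 - 450γ^2 + 25 = 0. So γ is a root of x^4 - 450x^2 + 25. This polynomial is irreducible over Q: it has no rational root (each ±√110 ± √115 is irrational), and any factorization into two quadratics over Q would force √(12650) ∈ Q (pairing opposite roots) or √110, √115 ∈ Q (other pairings), all impossible. Hence [Q(γ):Q] = 4 = [Q(√110, √115):Q], so Q(γ) = Q(√110, √115).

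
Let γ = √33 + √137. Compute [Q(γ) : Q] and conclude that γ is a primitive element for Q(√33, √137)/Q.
[Q(γ) : Q] = 4 (equivalently, Q(γ) = Q(√33, √137))

Obviously Q(γ) ⊆ Q(√33, √137), and [Q(√33, √137):Q] = 4 (since 33, 137 are distinct squarefree integers > 1 with 4521 not a perfect square). To show equality we compute the minimal polynomial of γ. From γ = √33 + √137: γ^2 = 33 + 2√(4521) + 137 = 170 + 2√(4521), so γ^2 - 170 = 2√(4521); squaring, (γ^2 - 170)^2 = 4·4521, i.e. γ^4 - 340γ^2 + 28900 - 18084 = 0, i.e. γ^4 - 340γ^2 + 10816 = 0. So γ is a root of x^4 - 340x^2 + 10816. This polynomial is irreducible over Q: it has no rational root (each ±√33 ± √137 is irrational), and any factorization into two quadratics over Q would force √(4521) ∈ Q (pairing opposite roots) or √33, √137 ∈ Q (other pairings), all impossible. Hence [Q(γ):Q] = 4 = [Q(√33, √137):Q], so Q(γ) = Q(√33, √137).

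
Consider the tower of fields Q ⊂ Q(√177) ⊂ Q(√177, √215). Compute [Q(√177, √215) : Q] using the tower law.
[Q(√177, √215) : Q] = 4

[Q(√177):Q] = 2 (min poly x^2 - 177, irreducible since 177 is squarefree > 1). For the top step, suppose √215 ∈ Q(√177), say √215 = c + d√177 with c, d ∈ Q. Squaring: 215 = c^2 + 177d^2 + 2cd√177. Since √177 ∉ Q this forces 2cd = 0. If d = 0 then √215 = c ∈ Q, contradicting 215 squarefree > 1. If c = 0 then 215 = 177d^2, so 177·215 = (177d)^2 is a perfect square in Q — but 177·215 = 38055 is not a perfect square (since 177 and 215 are distinct squarefree integers). Contradiction. Hence √215 ∉ Q(√177), so x^2 - 215 stays irreducible over Q(√177) and [Q(√177, √215) : Q(√177)] = 2. By the tower law, [Q(√177, √215) : Q] = 2 · 2 = 4.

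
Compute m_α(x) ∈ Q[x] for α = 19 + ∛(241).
m_α(x) = x^3 - 57x^2 + 1083x - 7100

Set β = α - 19 = ∛(241), so β^3 = 241. Then (α - 19)^3 - 241 = 0, i.e. α is a root of g(x) = (x - 19)^3 - 241 = x^3 - 57x^2 + 1083x - 7100. Since g(x) = h(x - 19) where h(x) = x^3 - 241, and h is irreducible over Q (because 241 is not a perfect cube, so h has no rational root, and a monic cubic with no rational root is irreducible), g is also irreducible (irreducibility is preserved under the substitution x → x - 19). Hence m_α(x) = x^3 - 57x^2 + 1083x - 7100.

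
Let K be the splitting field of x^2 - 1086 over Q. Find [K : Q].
[K : Q] = 2

f(x) = x^2 - 1086 factors as (x - √1086)(x + √1086). The splitting field is K = Q(√1086). Since 1086 is squarefree and > 1, it is not a perfect square, so x^2 - 1086 is irreducible over Q and [Q(√1086) : Q] = 2. Hence [K : Q] = 2.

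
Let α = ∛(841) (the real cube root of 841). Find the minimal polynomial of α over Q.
m_α(x) = x^3 - 841

α satisfies α^3 = 841, so x^3 - 841 annihilates α. By the rational root test, a rational root p/q (in lowest terms) of x^3 - 841 would satisfy p^3 = 841 q^3, forcing q = 1 and p^3 = 841; but 841 is not a perfect cube, contradiction. A monic cubic over Q with no rational root is irreducible (any nontrivial factorization would include a linear factor). Hence x^3 - 841 is the minimal polynomial of α, and in particular [Q(α):Q] = 3.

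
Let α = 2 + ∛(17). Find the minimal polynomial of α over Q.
m_α(x) = x^3 - 6x^2 + 12x - 25

Set β = α - 2 = ∛(17), so β^3 = 17. Then (α - 2)^3 - 17 = 0, i.e. α is a root of g(x) = (x - 2)^3 - 17 = x^3 - 6x^2 + 12x - 25. Since g(x) = h(x - 2) where h(x) = x^3 - 17, and h is irreducible over Q (because 17 is not a perfect cube, so h has no rational root, and a monic cubic with no rational root is irreducible), g is also irreducible (irreducibility is preserved under the substitution x → x - 2). Hence m_α(x) = x^3 - 6x^2 + 12x - 25.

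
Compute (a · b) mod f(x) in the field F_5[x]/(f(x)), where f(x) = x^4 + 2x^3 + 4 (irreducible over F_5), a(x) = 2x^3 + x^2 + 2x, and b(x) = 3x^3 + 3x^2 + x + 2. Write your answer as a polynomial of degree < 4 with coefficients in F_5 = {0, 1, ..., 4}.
a · b ≡ 2x^3 + x + 2 (mod f(x))

Multiply in F_5[x]: a(x)·b(x) = (2x^3 + x^2 + 2x)·(3x^3 + 3x^2 + x + 2) = x^6 + 4x^5 + x^4 + x^3 + 4x^2 + 4x. This has degree ≥ 4, so divide by f(x) over F_5: x^6 + 4x^5 + x^4 + x^3 + 4x^2 + 4x = (x^2 + 2x + 2)·(x^4 + 2x^3 + 4) + (2x^3 + x + 2). Hence a·b ≡ 2x^3 + x + 2 (mod f). (F_5[x]/(f) is a field with 5^4 = 625 elements since f is irreducible of degree 4.)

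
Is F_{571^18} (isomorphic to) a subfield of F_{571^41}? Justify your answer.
No: F_{571^18} is not a subfield of F_{571^41}

F_{p^m} embeds in F_{p^n} iff m | n. Here 18 ∤ 41 (since 41 = 2·18 + 5 with remainder 5 ≠ 0), so F_{571^18} is not a subfield of F_{571^41}. Equivalently: if it were, the tower law would give 18 = [F_{571^18}:F_571] dividing [F_{571^41}:F_571] = 41, contradiction.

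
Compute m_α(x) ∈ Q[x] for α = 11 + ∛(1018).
m_α(x) = x^3 - 33x^2 + 363x - 2349

Set β = α - 11 = ∛(1018), so β^3 = 1018. Then (α - 11)^3 - 1018 = 0, i.e. α is a root of g(x) = (x - 11)^3 - 1018 = x^3 - 33x^2 + 363x - 2349. Since g(x) = h(x - 11) where h(x) = x^3 - 1018, and h is irreducible over Q (because 1018 is not a perfect cube, so h has no rational root, and a monic cubic with no rational root is irreducible), g is also irreducible (irreducibility is preserved under the substitution x → x - 11). Hence m_α(x) = x^3 - 33x^2 + 363x - 2349.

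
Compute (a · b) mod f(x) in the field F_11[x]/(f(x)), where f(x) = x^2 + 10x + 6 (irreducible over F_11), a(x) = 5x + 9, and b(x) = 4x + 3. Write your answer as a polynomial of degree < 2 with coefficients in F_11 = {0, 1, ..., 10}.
a · b ≡ 5x + 6 (mod f(x))

Multiply in F_11[x]: a(x)·b(x) = (5x + 9)·(4x + 3) = 9x^2 + 7x + 5. This has degree ≥ 2, so divide by f(x) over F_11: 9x^2 + 7x + 5 = (9)·(x^2 + 10x + 6) + (5x + 6). Hence a·b ≡ 5x + 6 (mod f). (F_11[x]/(f) is a field with 11^2 = 121 elements since f is irreducible of degree 2.)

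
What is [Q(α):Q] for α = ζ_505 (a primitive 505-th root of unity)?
[Q(α):Q] = 400

The minimal polynomial of ζ_505 over Q is the 505-th cyclotomic polynomial Φ_505(x), which is irreducible over Q and has degree φ(505) = 400. Hence [Q(α):Q] = φ(505) = 400.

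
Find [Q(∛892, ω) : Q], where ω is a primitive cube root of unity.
[Q(∛892, ω) : Q] = 6

[Q(∛892):Q] = 3 (min poly x^3 - 892, irreducible since 892 is not a perfect cube). [Q(ω):Q] = 2 (min poly x^2 + x + 1). Since Q(∛892) ⊂ R and ω ∉ R, we have ω ∉ Q(∛892), so x^2 + x + 1 remains irreducible over Q(∛892) and [Q(∛892, ω) : Q(∛892)] = 2. By the tower law, [Q(∛892, ω) : Q] = 3 · 2 = 6. (In fact Q(∛892, ω) is the splitting field of x^3 - 892 over Q.)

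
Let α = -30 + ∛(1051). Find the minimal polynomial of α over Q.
m_α(x) = x^3 + 90x^2 + 2700x + 25949

Set β = α + 30 = ∛(1051), so β^3 = 1051. Then (α + 30)^3 - 1051 = 0, i.e. α is a root of g(x) = (x + 30)^3 - 1051 = x^3 + 90x^2 + 2700x + 25949. Since g(x) = h(x + 30) where h(x) = x^3 - 1051, and h is irreducible over Q (because 1051 is not a perfect cube, so h has no rational root, and a monic cubic with no rational root is irreducible), g is also irreducible (irreducibility is preserved under the substitution x → x + 30). Hence m_α(x) = x^3 + 90x^2 + 2700x + 25949.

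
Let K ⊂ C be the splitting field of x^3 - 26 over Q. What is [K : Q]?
[K : Q] = 6

The roots of x^3 - 26 are ∛26, ω∛26, ω^2∛26 where ω = e^(2πi/3) is a primitive cube root of unity, so K = Q(∛26, ω). Now [Q(∛26):Q] = 3 (since 26 is not a perfect cube, x^3 - 26 is irreducible) and [Q(ω):Q] = 2. Both 2 and 3 divide [K:Q], and [K:Q] ≤ 3·2 = 6, so [K:Q] = 6. (Equivalently: Q(∛26) ⊂ R but ω ∉ R, so [K : Q(∛26)] = 2.)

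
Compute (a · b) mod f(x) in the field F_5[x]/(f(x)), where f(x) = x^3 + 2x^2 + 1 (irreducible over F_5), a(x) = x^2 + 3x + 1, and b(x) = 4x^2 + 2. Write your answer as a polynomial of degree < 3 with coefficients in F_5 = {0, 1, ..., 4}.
a · b ≡ 3x^2 + 2x + 3 (mod f(x))

Multiply in F_5[x]: a(x)·b(x) = (x^2 + 3x + 1)·(4x^2 + 2) = 4x^4 + 2x^3 + x^2 + x + 2. This has degree ≥ 3, so divide by f(x) over F_5: 4x^4 + 2x^3 + x^2 + x + 2 = (4x + 4)·(x^3 + 2x^2 + 1) + (3x^2 + 2x + 3). Hence a·b ≡ 3x^2 + 2x + 3 (mod f). (F_5[x]/(f) is a field with 5^3 = 125 elements since f is irreducible of degree 3.)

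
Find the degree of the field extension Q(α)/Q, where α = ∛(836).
[Q(α):Q] = 3

The minimal polynomial of α is x^3 - 836, irreducible over Q since 836 is not a perfect cube (so x^3 - 836 has no rational root). Hence [Q(α):Q] = deg(m_α) = 3.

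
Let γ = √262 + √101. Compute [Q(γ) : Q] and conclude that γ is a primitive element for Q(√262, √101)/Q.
[Q(γ) : Q] = 4 (equivalently, Q(γ) = Q(√262, √101))

Obviously Q(γ) ⊆ Q(√262, √101), and [Q(√262, √101):Q] = 4 (since 262, 101 are distinct squarefree integers > 1 with 26462 not a perfect square). To show equality we compute the minimal polynomial of γ. From γ = √262 + √101: γ^2 = 262 + 2√(26462) + 101 = 363 + 2√(26462), so γ^2 - 363 = 2√(26462); squaring, (γ^2 - 363)^2 = 4·26462, i.e. γ^4 - 726γ^2 + 131769 - 105848 = 0, i.e. γ^4 - 726γ^2 + 25921 = 0. So γ is a root of x^4 - 726x^2 + 25921. This polynomial is irreducible over Q: it has no rational root (each ±√262 ± √101 is irrational), and any factorization into two quadratics over Q would force √(26462) ∈ Q (pairing opposite roots) or √262, √101 ∈ Q (other pairings), all impossible. Hence [Q(γ):Q] = 4 = [Q(√262, √101):Q], so Q(γ) = Q(√262, √101).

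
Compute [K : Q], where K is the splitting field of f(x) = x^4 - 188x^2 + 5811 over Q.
[K : Q] = 4

Solving the quadratic in x^2: x^2 = (188 ± √(188^2 - 4·5811))/2 = (188 ± √12100)/2 = (188 ± 110)/2, giving x^2 = 39 or x^2 = 149. So f(x) = (x^2 - 39)(x^2 - 149) and the roots of f are ±√39, ±√149. Hence the splitting field is K = Q(√39, √149). Since 39 and 149 are distinct squarefree integers > 1, their product 5811 is not a perfect square, so √149 ∉ Q(√39). By the tower law [K:Q] = [Q(√39,√149):Q(√39)] · [Q(√39):Q] = 2 · 2 = 4.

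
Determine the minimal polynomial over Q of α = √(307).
m_α(x) = x^2 - 307

α satisfies α^2 - 307 = 0, so x^2 - 307 annihilates α. Since d = 307 is squarefree and ≠ 1, it is not a perfect square in Q, so x^2 - 307 has no rational root and is therefore irreducible over Q (a degree-2 polynomial over a field is irreducible iff it has no root). Hence m_α(x) = x^2 - 307.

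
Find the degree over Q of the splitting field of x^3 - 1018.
[K : Q] = 6

The roots of x^3 - 1018 are ∛1018, ω∛1018, ω^2∛1018 where ω = e^(2πi/3) is a primitive cube root of unity, so K = Q(∛1018, ω). Now [Q(∛1018):Q] = 3 (since 1018 is not a perfect cube, x^3 - 1018 is irreducible) and [Q(ω):Q] = 2. Both 2 and 3 divide [K:Q], and [K:Q] ≤ 3·2 = 6, so [K:Q] = 6. (Equivalently: Q(∛1018) ⊂ R but ω ∉ R, so [K : Q(∛1018)] = 2.)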